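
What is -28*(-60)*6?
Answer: 10080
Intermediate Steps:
-28*(-60)*6 = 1680*6 = 10080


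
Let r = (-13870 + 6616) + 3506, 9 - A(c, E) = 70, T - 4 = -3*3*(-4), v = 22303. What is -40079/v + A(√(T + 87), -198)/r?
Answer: -148855609/83591644 ≈ -1.7807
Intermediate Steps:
T = 40 (T = 4 - 3*3*(-4) = 4 - 9*(-4) = 4 + 36 = 40)
A(c, E) = -61 (A(c, E) = 9 - 1*70 = 9 - 70 = -61)
r = -3748 (r = -7254 + 3506 = -3748)
-40079/v + A(√(T + 87), -198)/r = -40079/22303 - 61/(-3748) = -40079*1/22303 - 61*(-1/3748) = -40079/22303 + 61/3748 = -148855609/83591644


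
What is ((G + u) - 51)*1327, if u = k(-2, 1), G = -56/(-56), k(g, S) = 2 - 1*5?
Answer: -70331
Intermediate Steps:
k(g, S) = -3 (k(g, S) = 2 - 5 = -3)
G = 1 (G = -56*(-1/56) = 1)
u = -3
((G + u) - 51)*1327 = ((1 - 3) - 51)*1327 = (-2 - 51)*1327 = -53*1327 = -70331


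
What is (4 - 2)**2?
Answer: 4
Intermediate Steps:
(4 - 2)**2 = 2**2 = 4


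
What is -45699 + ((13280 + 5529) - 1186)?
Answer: -28076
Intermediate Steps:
-45699 + ((13280 + 5529) - 1186) = -45699 + (18809 - 1186) = -45699 + 17623 = -28076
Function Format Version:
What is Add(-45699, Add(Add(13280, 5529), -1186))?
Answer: -28076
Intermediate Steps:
Add(-45699, Add(Add(13280, 5529), -1186)) = Add(-45699, Add(18809, -1186)) = Add(-45699, 17623) = -28076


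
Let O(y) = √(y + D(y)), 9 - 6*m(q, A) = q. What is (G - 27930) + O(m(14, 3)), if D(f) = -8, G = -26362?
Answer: -54292 + I*√318/6 ≈ -54292.0 + 2.9721*I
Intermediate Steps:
m(q, A) = 3/2 - q/6
O(y) = √(-8 + y) (O(y) = √(y - 8) = √(-8 + y))
(G - 27930) + O(m(14, 3)) = (-26362 - 27930) + √(-8 + (3/2 - ⅙*14)) = -54292 + √(-8 + (3/2 - 7/3)) = -54292 + √(-8 - ⅚) = -54292 + √(-53/6) = -54292 + I*√318/6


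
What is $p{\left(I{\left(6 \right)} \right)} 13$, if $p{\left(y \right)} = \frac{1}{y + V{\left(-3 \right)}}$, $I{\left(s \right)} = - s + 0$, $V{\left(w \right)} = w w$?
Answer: $\frac{13}{3} \approx 4.3333$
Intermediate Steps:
$V{\left(w \right)} = w^{2}$
$I{\left(s \right)} = - s$
$p{\left(y \right)} = \frac{1}{9 + y}$ ($p{\left(y \right)} = \frac{1}{y + \left(-3\right)^{2}} = \frac{1}{y + 9} = \frac{1}{9 + y}$)
$p{\left(I{\left(6 \right)} \right)} 13 = \frac{1}{9 - 6} \cdot 13 = \frac{1}{3} \cdot 13 = \frac{13}{3}$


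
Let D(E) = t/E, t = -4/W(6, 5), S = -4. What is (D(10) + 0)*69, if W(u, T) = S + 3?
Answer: 138/5 ≈ 27.600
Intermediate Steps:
W(u, T) = -1 (W(u, T) = -4 + 3 = -1)
t = 4 (t = -4/(-1) = -4*(-1) = 4)
D(E) = 4/E
(D(10) + 0)*69 = (4/10 + 0)*69 = (4*(⅒) + 0)*69 = (⅖ + 0)*69 = (⅖)*69 = 138/5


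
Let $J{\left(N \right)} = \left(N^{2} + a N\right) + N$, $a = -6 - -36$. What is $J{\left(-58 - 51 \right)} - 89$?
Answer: $8413$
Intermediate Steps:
$a = 30$ ($a = -6 + 36 = 30$)
$J{\left(N \right)} = N^{2} + 31 N$ ($J{\left(N \right)} = \left(N^{2} + 30 N\right) + N = N^{2} + 31 N$)
$J{\left(-58 - 51 \right)} - 89 = \left(-58 - 51\right) \left(31 - 109\right) - 89 = - 109 \left(31 - 109\right) - 89 = \left(-109\right) \left(-78\right) - 89 = 8502 - 89 = 8413$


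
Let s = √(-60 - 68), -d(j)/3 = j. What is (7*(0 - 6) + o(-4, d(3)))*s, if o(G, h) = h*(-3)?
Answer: -120*I*√2 ≈ -169.71*I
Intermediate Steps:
d(j) = -3*j
s = 8*I*√2 (s = √(-128) = 8*I*√2 ≈ 11.314*I)
o(G, h) = -3*h
(7*(0 - 6) + o(-4, d(3)))*s = (7*(0 - 6) - (-9)*3)*(8*I*√2) = (7*(-6) - 3*(-9))*(8*I*√2) = (-42 + 27)*(8*I*√2) = -120*I*√2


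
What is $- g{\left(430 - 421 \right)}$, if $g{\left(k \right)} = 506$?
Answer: $-506$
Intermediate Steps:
$- g{\left(430 - 421 \right)} = \left(-1\right) 506 = -506$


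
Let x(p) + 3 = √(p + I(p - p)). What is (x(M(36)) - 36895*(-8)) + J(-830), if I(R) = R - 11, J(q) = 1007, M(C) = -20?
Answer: 296164 + I*√31 ≈ 2.9616e+5 + 5.5678*I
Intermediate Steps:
I(R) = -11 + R
x(p) = -3 + √(-11 + p) (x(p) = -3 + √(p + (-11 + (p - p))) = -3 + √(p + (-11 + 0)) = -3 + √(p - 11) = -3 + √(-11 + p))
(x(M(36)) - 36895*(-8)) + J(-830) = ((-3 + √(-11 - 20)) - 36895*(-8)) + 1007 = ((-3 + √(-31)) + 295160) + 1007 = ((-3 + I*√31) + 295160) + 1007 = (295157 + I*√31) + 1007 = 296164 + I*√31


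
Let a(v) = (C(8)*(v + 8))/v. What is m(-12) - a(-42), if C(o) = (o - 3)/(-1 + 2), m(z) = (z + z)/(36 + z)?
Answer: -106/21 ≈ -5.0476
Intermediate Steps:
m(z) = 2*z/(36 + z) (m(z) = (2*z)/(36 + z) = 2*z/(36 + z))
C(o) = -3 + o (C(o) = (-3 + o)/1 = (-3 + o)*1 = -3 + o)
a(v) = (40 + 5*v)/v (a(v) = ((-3 + 8)*(v + 8))/v = (5*(8 + v))/v = (40 + 5*v)/v)
m(-12) - a(-42) = 2*(-12)/(36 - 12) - (5 + 40/(-42)) = 2*(-12)/24 - (5 + 40*(-1/42)) = 2*(-12)*(1/24) - (5 - 20/21) = -1 - 1*85/21 = -1 - 85/21 = -106/21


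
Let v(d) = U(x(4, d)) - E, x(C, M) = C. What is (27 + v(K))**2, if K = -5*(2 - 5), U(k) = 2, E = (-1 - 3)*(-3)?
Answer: 289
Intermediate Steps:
E = 12 (E = -4*(-3) = 12)
K = 15 (K = -5*(-3) = 15)
v(d) = -10 (v(d) = 2 - 1*12 = 2 - 12 = -10)
(27 + v(K))**2 = (27 - 10)**2 = 17**2 = 289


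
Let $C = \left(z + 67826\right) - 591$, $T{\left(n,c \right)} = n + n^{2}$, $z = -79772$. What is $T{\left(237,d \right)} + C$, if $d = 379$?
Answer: $43869$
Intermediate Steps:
$C = -12537$ ($C = \left(-79772 + 67826\right) - 591 = -11946 - 591 = -12537$)
$T{\left(237,d \right)} + C = 237 \left(1 + 237\right) - 12537 = 237 \cdot 238 - 12537 = 56406 - 12537 = 43869$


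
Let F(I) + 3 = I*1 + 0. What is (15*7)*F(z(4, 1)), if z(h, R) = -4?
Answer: -735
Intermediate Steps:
F(I) = -3 + I (F(I) = -3 + (I*1 + 0) = -3 + (I + 0) = -3 + I)
(15*7)*F(z(4, 1)) = (15*7)*(-3 - 4) = 105*(-7) = -735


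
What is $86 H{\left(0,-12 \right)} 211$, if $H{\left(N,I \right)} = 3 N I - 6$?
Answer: $-108876$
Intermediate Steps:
$H{\left(N,I \right)} = -6 + 3 I N$ ($H{\left(N,I \right)} = 3 I N - 6 = -6 + 3 I N$)
$86 H{\left(0,-12 \right)} 211 = 86 \left(-6 + 3 \left(-12\right) 0\right) 211 = 86 \left(-6 + 0\right) 211 = 86 \left(-6\right) 211 = \left(-516\right) 211 = -108876$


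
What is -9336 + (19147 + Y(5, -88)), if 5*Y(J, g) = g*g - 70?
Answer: 56729/5 ≈ 11346.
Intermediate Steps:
Y(J, g) = -14 + g²/5 (Y(J, g) = (g*g - 70)/5 = (g² - 70)/5 = (-70 + g²)/5 = -14 + g²/5)
-9336 + (19147 + Y(5, -88)) = -9336 + (19147 + (-14 + (⅕)*(-88)²)) = -9336 + (19147 + (-14 + (⅕)*7744)) = -9336 + (19147 + (-14 + 7744/5)) = -9336 + (19147 + 7674/5) = -9336 + 103409/5 = 56729/5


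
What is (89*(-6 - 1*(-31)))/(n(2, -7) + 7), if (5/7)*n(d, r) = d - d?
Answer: 2225/7 ≈ 317.86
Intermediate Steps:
n(d, r) = 0 (n(d, r) = 7*(d - d)/5 = (7/5)*0 = 0)
(89*(-6 - 1*(-31)))/(n(2, -7) + 7) = (89*(-6 - 1*(-31)))/(0 + 7) = (89*(-6 + 31))/7 = (89*25)*(1/7) = 2225*(1/7) = 2225/7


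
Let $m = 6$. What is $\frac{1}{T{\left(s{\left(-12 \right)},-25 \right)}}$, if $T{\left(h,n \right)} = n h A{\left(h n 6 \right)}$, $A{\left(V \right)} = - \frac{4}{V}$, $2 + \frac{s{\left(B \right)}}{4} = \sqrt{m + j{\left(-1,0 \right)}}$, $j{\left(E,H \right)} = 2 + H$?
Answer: $- \frac{3}{2} \approx -1.5$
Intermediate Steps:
$s{\left(B \right)} = -8 + 8 \sqrt{2}$ ($s{\left(B \right)} = -8 + 4 \sqrt{6 + \left(2 + 0\right)} = -8 + 4 \sqrt{6 + 2} = -8 + 4 \sqrt{8} = -8 + 4 \cdot 2 \sqrt{2} = -8 + 8 \sqrt{2}$)
$T{\left(h,n \right)} = - \frac{2}{3}$ ($T{\left(h,n \right)} = n h \left(- \frac{4}{h n 6}\right) = h n \left(- \frac{4}{6 h n}\right) = h n \left(- 4 \frac{1}{6 h n}\right) = h n \left(- \frac{2}{3 h n}\right) = - \frac{2}{3}$)
$\frac{1}{T{\left(s{\left(-12 \right)},-25 \right)}} = \frac{1}{- \frac{2}{3}} = - \frac{3}{2}$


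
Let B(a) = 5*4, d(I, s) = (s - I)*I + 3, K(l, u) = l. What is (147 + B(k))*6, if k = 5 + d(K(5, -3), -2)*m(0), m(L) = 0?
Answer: 1002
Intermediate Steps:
d(I, s) = 3 + I*(s - I) (d(I, s) = I*(s - I) + 3 = 3 + I*(s - I))
k = 5 (k = 5 + (3 - 1*5² + 5*(-2))*0 = 5 + (3 - 1*25 - 10)*0 = 5 + (3 - 25 - 10)*0 = 5 - 32*0 = 5 + 0 = 5)
B(a) = 20
(147 + B(k))*6 = (147 + 20)*6 = 167*6 = 1002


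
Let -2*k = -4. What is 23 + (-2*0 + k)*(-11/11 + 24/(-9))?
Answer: 47/3 ≈ 15.667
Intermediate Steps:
k = 2 (k = -½*(-4) = 2)
23 + (-2*0 + k)*(-11/11 + 24/(-9)) = 23 + (-2*0 + 2)*(-11/11 + 24/(-9)) = 23 + (0 + 2)*(-11*1/11 + 24*(-⅑)) = 23 + 2*(-1 - 8/3) = 23 + 2*(-11/3) = 23 - 22/3 = 47/3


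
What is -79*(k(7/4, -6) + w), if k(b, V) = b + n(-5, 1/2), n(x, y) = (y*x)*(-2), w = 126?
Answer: -41949/4 ≈ -10487.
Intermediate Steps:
n(x, y) = -2*x*y (n(x, y) = (x*y)*(-2) = -2*x*y)
k(b, V) = 5 + b (k(b, V) = b - 2*(-5)*1/2 = b + 5 = 5 + b)
-79*(k(7/4, -6) + w) = -79*((5 + 7/4) + 126) = -79*(27/4 + 126) = -79*531/4 = -41949/4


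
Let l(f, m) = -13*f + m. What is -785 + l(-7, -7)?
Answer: -701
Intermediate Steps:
l(f, m) = m - 13*f
-785 + l(-7, -7) = -785 + (-7 - 13*(-7)) = -785 + (-7 + 91) = -785 + 84 = -701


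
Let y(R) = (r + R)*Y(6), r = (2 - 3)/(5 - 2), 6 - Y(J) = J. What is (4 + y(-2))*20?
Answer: 80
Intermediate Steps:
Y(J) = 6 - J
r = -1/3 ≈ -0.33333
y(R) = 0 (y(R) = (-1/3 + R)*(6 - 1*6) = (-1/3 + R)*(6 - 6) = (-1/3 + R)*0 = 0)
(4 + y(-2))*20 = (4 + 0)*20 = 4*20 = 80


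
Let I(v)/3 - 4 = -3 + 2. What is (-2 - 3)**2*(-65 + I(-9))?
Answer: -1400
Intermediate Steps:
I(v) = 9 (I(v) = 12 + 3*(-3 + 2) = 12 + 3*(-1) = 12 - 3 = 9)
(-2 - 3)**2*(-65 + I(-9)) = (-2 - 3)**2*(-65 + 9) = (-5)**2*(-56) = 25*(-56) = -1400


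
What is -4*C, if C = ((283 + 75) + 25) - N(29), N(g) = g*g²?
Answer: 96024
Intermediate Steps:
N(g) = g³
C = -24006 (C = ((283 + 75) + 25) - 1*29³ = (358 + 25) - 1*24389 = 383 - 24389 = -24006)
-4*C = -4*(-24006) = 96024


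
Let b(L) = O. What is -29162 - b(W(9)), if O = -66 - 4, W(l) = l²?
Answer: -29092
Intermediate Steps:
O = -70
b(L) = -70
-29162 - b(W(9)) = -29162 - 1*(-70) = -29162 + 70 = -29092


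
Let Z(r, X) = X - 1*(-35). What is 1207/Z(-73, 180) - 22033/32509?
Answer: 34501268/6989435 ≈ 4.9362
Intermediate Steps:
Z(r, X) = 35 + X (Z(r, X) = X + 35 = 35 + X)
1207/Z(-73, 180) - 22033/32509 = 1207/(35 + 180) - 22033/32509 = 1207/215 - 22033*1/32509 = 1207*(1/215) - 22033/32509 = 1207/215 - 22033/32509 = 34501268/6989435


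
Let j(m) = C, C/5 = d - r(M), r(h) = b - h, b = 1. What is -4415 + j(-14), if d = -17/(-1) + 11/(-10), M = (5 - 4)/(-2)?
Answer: -4343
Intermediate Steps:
M = -1/2 (M = 1*(-1/2) = -1/2 ≈ -0.50000)
d = 159/10 (d = -17*(-1) + 11*(-1/10) = 17 - 11/10 = 159/10 ≈ 15.900)
r(h) = 1 - h
C = 72 (C = 5*(159/10 - (1 - 1*(-1/2))) = 5*(159/10 - (1 + 1/2)) = 5*(159/10 - 1*3/2) = 5*(159/10 - 3/2) = 5*(72/5) = 72)
j(m) = 72
-4415 + j(-14) = -4415 + 72 = -4343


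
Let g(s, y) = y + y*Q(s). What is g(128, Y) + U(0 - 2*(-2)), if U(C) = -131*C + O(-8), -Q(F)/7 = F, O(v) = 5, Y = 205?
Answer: -183994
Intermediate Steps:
Q(F) = -7*F
U(C) = 5 - 131*C (U(C) = -131*C + 5 = 5 - 131*C)
g(s, y) = y - 7*s*y (g(s, y) = y + y*(-7*s) = y - 7*s*y)
g(128, Y) + U(0 - 2*(-2)) = 205*(1 - 7*128) + (5 - 131*(0 - 2*(-2))) = 205*(1 - 896) + (5 - 131*(0 + 4)) = 205*(-895) + (5 - 131*4) = -183475 + (5 - 524) = -183475 - 519 = -183994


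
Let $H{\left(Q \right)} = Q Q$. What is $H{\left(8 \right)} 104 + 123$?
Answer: $6779$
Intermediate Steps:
$H{\left(Q \right)} = Q^{2}$
$H{\left(8 \right)} 104 + 123 = 8^{2} \cdot 104 + 123 = 64 \cdot 104 + 123 = 6656 + 123 = 6779$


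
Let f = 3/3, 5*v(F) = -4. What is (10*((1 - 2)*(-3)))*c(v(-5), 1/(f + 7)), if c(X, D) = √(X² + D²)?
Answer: 3*√1049/4 ≈ 24.291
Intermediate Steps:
v(F) = -⅘ (v(F) = (⅕)*(-4) = -⅘)
f = 1 (f = 3*(⅓) = 1)
c(X, D) = √(D² + X²)
(10*((1 - 2)*(-3)))*c(v(-5), 1/(f + 7)) = (10*((1 - 2)*(-3)))*√((1/(1 + 7))² + (-⅘)²) = (10*(-1*(-3)))*√((1/8)² + 16/25) = (10*3)*√((⅛)² + 16/25) = 30*√(1/64 + 16/25) = 30*√(1049/1600) = 30*(√1049/40) = 3*√1049/4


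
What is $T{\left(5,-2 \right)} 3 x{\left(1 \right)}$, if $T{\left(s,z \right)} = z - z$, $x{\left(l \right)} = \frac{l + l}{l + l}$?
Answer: $0$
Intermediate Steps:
$x{\left(l \right)} = 1$ ($x{\left(l \right)} = \frac{2 l}{2 l} = 2 l \frac{1}{2 l} = 1$)
$T{\left(s,z \right)} = 0$
$T{\left(5,-2 \right)} 3 x{\left(1 \right)} = 0 \cdot 3 \cdot 1 = 0 \cdot 1 = 0$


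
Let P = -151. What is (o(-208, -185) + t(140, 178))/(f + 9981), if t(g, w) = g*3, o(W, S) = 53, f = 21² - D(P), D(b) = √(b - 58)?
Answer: 4929606/108618293 + 473*I*√209/108618293 ≈ 0.045385 + 6.2955e-5*I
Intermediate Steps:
D(b) = √(-58 + b)
f = 441 - I*√209 (f = 21² - √(-58 - 151) = 441 - √(-209) = 441 - I*√209 ≈ 441.0 - 14.457*I)
t(g, w) = 3*g
(o(-208, -185) + t(140, 178))/(f + 9981) = (53 + 3*140)/((441 - I*√209) + 9981) = (53 + 420)/(10422 - I*√209) = 473/(10422 - I*√209)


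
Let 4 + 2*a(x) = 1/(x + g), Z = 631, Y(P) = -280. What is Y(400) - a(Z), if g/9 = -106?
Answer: -179587/646 ≈ -278.00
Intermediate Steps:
g = -954 (g = 9*(-106) = -954)
a(x) = -2 + 1/(2*(-954 + x)) (a(x) = -2 + 1/(2*(x - 954)) = -2 + 1/(2*(-954 + x)))
Y(400) - a(Z) = -280 - (3817 - 4*631)/(2*(-954 + 631)) = -280 - (3817 - 2524)/(2*(-323)) = -280 - (-1)*1293/(2*323) = -280 - 1*(-1293/646) = -280 + 1293/646 = -179587/646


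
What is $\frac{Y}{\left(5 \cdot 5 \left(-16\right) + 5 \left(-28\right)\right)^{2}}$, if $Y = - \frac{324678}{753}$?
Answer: $- \frac{54113}{36595800} \approx -0.0014787$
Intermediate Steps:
$Y = - \frac{108226}{251}$ ($Y = \left(-324678\right) \frac{1}{753} = - \frac{108226}{251} \approx -431.18$)
$\frac{Y}{\left(5 \cdot 5 \left(-16\right) + 5 \left(-28\right)\right)^{2}} = - \frac{108226}{251 \left(5 \cdot 5 \left(-16\right) + 5 \left(-28\right)\right)^{2}} = - \frac{108226}{251 \left(25 \left(-16\right) - 140\right)^{2}} = - \frac{108226}{251 \left(-400 - 140\right)^{2}} = - \frac{108226}{251 \left(-540\right)^{2}} = - \frac{108226}{251 \cdot 291600} = \left(- \frac{108226}{251}\right) \frac{1}{291600} = - \frac{54113}{36595800}$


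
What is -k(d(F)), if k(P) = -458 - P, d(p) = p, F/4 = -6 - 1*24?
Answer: 338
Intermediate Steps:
F = -120 (F = 4*(-6 - 1*24) = 4*(-6 - 24) = 4*(-30) = -120)
-k(d(F)) = -(-458 - 1*(-120)) = -(-458 + 120) = -1*(-338) = 338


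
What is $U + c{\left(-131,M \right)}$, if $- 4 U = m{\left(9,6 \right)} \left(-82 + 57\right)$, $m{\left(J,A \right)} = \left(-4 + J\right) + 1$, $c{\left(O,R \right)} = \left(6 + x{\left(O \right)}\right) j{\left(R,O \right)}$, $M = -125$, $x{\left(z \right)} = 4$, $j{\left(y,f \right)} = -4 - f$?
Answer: $\frac{2615}{2} \approx 1307.5$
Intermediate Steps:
$c{\left(O,R \right)} = -40 - 10 O$ ($c{\left(O,R \right)} = \left(6 + 4\right) \left(-4 - O\right) = 10 \left(-4 - O\right) = -40 - 10 O$)
$m{\left(J,A \right)} = -3 + J$
$U = \frac{75}{2}$ ($U = - \frac{\left(-3 + 9\right) \left(-82 + 57\right)}{4} = - \frac{6 \left(-25\right)}{4} = \left(- \frac{1}{4}\right) \left(-150\right) = \frac{75}{2} \approx 37.5$)
$U + c{\left(-131,M \right)} = \frac{75}{2} - -1270 = \frac{75}{2} + \left(-40 + 1310\right) = \frac{75}{2} + 1270 = \frac{2615}{2}$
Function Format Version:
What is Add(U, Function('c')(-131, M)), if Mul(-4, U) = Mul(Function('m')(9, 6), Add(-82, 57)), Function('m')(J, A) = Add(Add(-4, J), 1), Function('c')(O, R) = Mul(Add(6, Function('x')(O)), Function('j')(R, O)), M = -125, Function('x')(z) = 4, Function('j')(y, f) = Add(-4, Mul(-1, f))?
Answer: Rational(2615, 2) ≈ 1307.5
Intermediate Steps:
Function('c')(O, R) = Add(-40, Mul(-10, O)) (Function('c')(O, R) = Mul(Add(6, 4), Add(-4, Mul(-1, O))) = Mul(10, Add(-4, Mul(-1, O))) = Add(-40, Mul(-10, O)))
Function('m')(J, A) = Add(-3, J)
U = Rational(75, 2) (U = Mul(Rational(-1, 4), Mul(Add(-3, 9), Add(-82, 57))) = Mul(Rational(-1, 4), Mul(6, -25)) = Mul(Rational(-1, 4), -150) = Rational(75, 2) ≈ 37.500)
Add(U, Function('c')(-131, M)) = Add(Rational(75, 2), Add(-40, Mul(-10, -131))) = Add(Rational(75, 2), Add(-40, 1310)) = Add(Rational(75, 2), 1270) = Rational(2615, 2)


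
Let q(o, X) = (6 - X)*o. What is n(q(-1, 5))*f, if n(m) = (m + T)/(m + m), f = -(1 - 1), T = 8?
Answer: 0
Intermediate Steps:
q(o, X) = o*(6 - X)
f = 0 (f = -1*0 = 0)
n(m) = (8 + m)/(2*m) (n(m) = (m + 8)/(m + m) = (8 + m)/((2*m)) = (8 + m)*(1/(2*m)) = (8 + m)/(2*m))
n(q(-1, 5))*f = ((8 - (6 - 1*5))/(2*((-(6 - 1*5)))))*0 = ((8 - (6 - 5))/(2*((-(6 - 5)))))*0 = ((8 - 1*1)/(2*((-1*1))))*0 = ((1/2)*(8 - 1)/(-1))*0 = ((1/2)*(-1)*7)*0 = -7/2*0 = 0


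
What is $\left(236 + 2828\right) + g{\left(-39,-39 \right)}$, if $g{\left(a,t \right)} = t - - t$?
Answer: $2986$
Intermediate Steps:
$g{\left(a,t \right)} = 2 t$ ($g{\left(a,t \right)} = t + t = 2 t$)
$\left(236 + 2828\right) + g{\left(-39,-39 \right)} = \left(236 + 2828\right) + 2 \left(-39\right) = 3064 - 78 = 2986$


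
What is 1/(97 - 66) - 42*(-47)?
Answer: 61195/31 ≈ 1974.0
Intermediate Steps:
1/(97 - 66) - 42*(-47) = 1/31 + 1974 = 61195/31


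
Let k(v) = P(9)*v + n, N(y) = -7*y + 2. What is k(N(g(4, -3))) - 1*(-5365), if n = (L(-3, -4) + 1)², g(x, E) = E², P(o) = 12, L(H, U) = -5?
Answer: 4649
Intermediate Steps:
N(y) = 2 - 7*y
n = 16 (n = (-5 + 1)² = (-4)² = 16)
k(v) = 16 + 12*v (k(v) = 12*v + 16 = 16 + 12*v)
k(N(g(4, -3))) - 1*(-5365) = (16 + 12*(2 - 7*(-3)²)) - 1*(-5365) = (16 + 12*(2 - 7*9)) + 5365 = (16 + 12*(2 - 63)) + 5365 = (16 + 12*(-61)) + 5365 = (16 - 732) + 5365 = -716 + 5365 = 4649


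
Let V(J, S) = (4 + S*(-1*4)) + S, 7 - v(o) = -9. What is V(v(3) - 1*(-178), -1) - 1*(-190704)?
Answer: 190711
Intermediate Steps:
v(o) = 16 (v(o) = 7 - 1*(-9) = 7 + 9 = 16)
V(J, S) = 4 - 3*S (V(J, S) = (4 + S*(-4)) + S = (4 - 4*S) + S = 4 - 3*S)
V(v(3) - 1*(-178), -1) - 1*(-190704) = (4 - 3*(-1)) - 1*(-190704) = (4 + 3) + 190704 = 7 + 190704 = 190711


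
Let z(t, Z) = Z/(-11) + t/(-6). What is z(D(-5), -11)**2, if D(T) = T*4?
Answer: 169/9 ≈ 18.778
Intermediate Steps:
D(T) = 4*T
z(t, Z) = -t/6 - Z/11 (z(t, Z) = Z*(-1/11) + t*(-1/6) = -Z/11 - t/6 = -t/6 - Z/11)
z(D(-5), -11)**2 = (-2*(-5)/3 - 1/11*(-11))**2 = (-1/6*(-20) + 1)**2 = (10/3 + 1)**2 = (13/3)**2 = 169/9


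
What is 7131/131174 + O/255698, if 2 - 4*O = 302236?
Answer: -8087928241/33540929452 ≈ -0.24114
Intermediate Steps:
O = -151117/2 (O = ½ - ¼*302236 = ½ - 75559 = -151117/2 ≈ -75559.)
7131/131174 + O/255698 = 7131/131174 - 151117/2/255698 = 7131*(1/131174) - 151117/2*1/255698 = 7131/131174 - 151117/511396 = -8087928241/33540929452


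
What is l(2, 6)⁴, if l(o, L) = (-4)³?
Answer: 16777216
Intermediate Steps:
l(o, L) = -64
l(2, 6)⁴ = (-64)⁴ = 16777216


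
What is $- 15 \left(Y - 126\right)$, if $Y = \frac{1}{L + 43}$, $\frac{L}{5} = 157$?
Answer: $\frac{521635}{276} \approx 1890.0$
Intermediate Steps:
$L = 785$ ($L = 5 \cdot 157 = 785$)
$Y = \frac{1}{828}$ ($Y = \frac{1}{785 + 43} = \frac{1}{828} \approx 0.0012077$)
$- 15 \left(Y - 126\right) = - 15 \left(\frac{1}{828} - 126\right) = \left(-15\right) \left(- \frac{104327}{828}\right) = \frac{521635}{276}$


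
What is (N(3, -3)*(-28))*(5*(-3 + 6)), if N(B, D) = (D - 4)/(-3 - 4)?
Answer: -420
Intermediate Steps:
N(B, D) = 4/7 - D/7 (N(B, D) = (-4 + D)/(-7) = (-4 + D)*(-⅐) = 4/7 - D/7)
(N(3, -3)*(-28))*(5*(-3 + 6)) = ((4/7 - ⅐*(-3))*(-28))*(5*(-3 + 6)) = ((4/7 + 3/7)*(-28))*(5*3) = (1*(-28))*15 = -28*15 = -420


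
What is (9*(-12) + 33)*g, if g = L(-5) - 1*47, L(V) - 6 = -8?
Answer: 3675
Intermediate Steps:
L(V) = -2 (L(V) = 6 - 8 = -2)
g = -49 (g = -2 - 1*47 = -2 - 47 = -49)
(9*(-12) + 33)*g = (9*(-12) + 33)*(-49) = (-108 + 33)*(-49) = -75*(-49) = 3675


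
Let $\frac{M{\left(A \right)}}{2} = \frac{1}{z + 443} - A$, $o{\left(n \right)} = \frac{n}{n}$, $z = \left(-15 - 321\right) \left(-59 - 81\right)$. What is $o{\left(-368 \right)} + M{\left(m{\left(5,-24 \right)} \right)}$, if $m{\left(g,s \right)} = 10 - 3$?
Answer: $- \frac{617277}{47483} \approx -13.0$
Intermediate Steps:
$m{\left(g,s \right)} = 7$ ($m{\left(g,s \right)} = 10 - 3 = 7$)
$z = 47040$ ($z = \left(-336\right) \left(-140\right) = 47040$)
$o{\left(n \right)} = 1$
$M{\left(A \right)} = \frac{2}{47483} - 2 A$ ($M{\left(A \right)} = 2 \left(\frac{1}{47040 + 443} - A\right) = 2 \left(\frac{1}{47483} - A\right) = \frac{2}{47483} - 2 A$)
$o{\left(-368 \right)} + M{\left(m{\left(5,-24 \right)} \right)} = 1 + \left(\frac{2}{47483} - 14\right) = 1 - \frac{664760}{47483} = - \frac{617277}{47483}$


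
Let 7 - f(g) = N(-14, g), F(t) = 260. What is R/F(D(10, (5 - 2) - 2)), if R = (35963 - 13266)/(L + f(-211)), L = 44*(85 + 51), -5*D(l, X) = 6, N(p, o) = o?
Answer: 22697/1612520 ≈ 0.014075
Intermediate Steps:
D(l, X) = -6/5 (D(l, X) = -⅕*6 = -6/5)
f(g) = 7 - g
L = 5984 (L = 44*136 = 5984)
R = 22697/6202 (R = (35963 - 13266)/(5984 + (7 - 1*(-211))) = 22697/(5984 + (7 + 211)) = 22697/(5984 + 218) = 22697/6202 ≈ 3.6596)
R/F(D(10, (5 - 2) - 2)) = (22697/6202)/260 = (22697/6202)*(1/260) = 22697/1612520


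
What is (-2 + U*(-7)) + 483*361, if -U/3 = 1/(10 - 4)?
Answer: 348729/2 ≈ 1.7436e+5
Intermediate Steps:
U = -1/2 (U = -3/(10 - 4) = -3/6 = -3*1/6 = -1/2 ≈ -0.50000)
(-2 + U*(-7)) + 483*361 = (-2 - 1/2*(-7)) + 483*361 = (-2 + 7/2) + 174363 = 3/2 + 174363 = 348729/2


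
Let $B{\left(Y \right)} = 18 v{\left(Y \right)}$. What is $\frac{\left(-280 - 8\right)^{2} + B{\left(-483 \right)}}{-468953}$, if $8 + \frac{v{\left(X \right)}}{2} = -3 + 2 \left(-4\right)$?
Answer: $- \frac{82260}{468953} \approx -0.17541$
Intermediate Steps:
$v{\left(X \right)} = -38$ ($v{\left(X \right)} = -16 + 2 \left(-3 + 2 \left(-4\right)\right) = -16 + 2 \left(-3 - 8\right) = -16 + 2 \left(-11\right) = -16 - 22 = -38$)
$B{\left(Y \right)} = -684$ ($B{\left(Y \right)} = 18 \left(-38\right) = -684$)
$\frac{\left(-280 - 8\right)^{2} + B{\left(-483 \right)}}{-468953} = \frac{\left(-280 - 8\right)^{2} - 684}{-468953} = \left(\left(-288\right)^{2} - 684\right) \left(- \frac{1}{468953}\right) = \left(82944 - 684\right) \left(- \frac{1}{468953}\right) = 82260 \left(- \frac{1}{468953}\right) = - \frac{82260}{468953}$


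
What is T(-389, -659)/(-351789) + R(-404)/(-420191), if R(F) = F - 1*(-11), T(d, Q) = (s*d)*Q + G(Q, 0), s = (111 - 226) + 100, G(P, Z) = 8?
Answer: 1615880637164/147818571699 ≈ 10.932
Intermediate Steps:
s = -15 (s = -115 + 100 = -15)
T(d, Q) = 8 - 15*Q*d (T(d, Q) = (-15*d)*Q + 8 = -15*Q*d + 8 = 8 - 15*Q*d)
R(F) = 11 + F (R(F) = F + 11 = 11 + F)
T(-389, -659)/(-351789) + R(-404)/(-420191) = (8 - 15*(-659)*(-389))/(-351789) + (11 - 404)/(-420191) = (8 - 3845265)*(-1/351789) - 393*(-1/420191) = -3845257*(-1/351789) + 393/420191 = 3845257/351789 + 393/420191 = 1615880637164/147818571699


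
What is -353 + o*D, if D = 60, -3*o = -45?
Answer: 547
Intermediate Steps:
o = 15 (o = -⅓*(-45) = 15)
-353 + o*D = -353 + 15*60 = -353 + 900 = 547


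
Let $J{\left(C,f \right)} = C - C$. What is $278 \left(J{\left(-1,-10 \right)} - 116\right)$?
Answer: $-32248$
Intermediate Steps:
$J{\left(C,f \right)} = 0$
$278 \left(J{\left(-1,-10 \right)} - 116\right) = 278 \left(0 - 116\right) = 278 \left(-116\right) = -32248$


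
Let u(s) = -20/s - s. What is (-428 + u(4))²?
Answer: 190969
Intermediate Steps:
u(s) = -s - 20/s
(-428 + u(4))² = (-428 + (-1*4 - 20/4))² = (-428 + (-4 - 20*¼))² = (-428 + (-4 - 5))² = (-428 - 9)² = (-437)² = 190969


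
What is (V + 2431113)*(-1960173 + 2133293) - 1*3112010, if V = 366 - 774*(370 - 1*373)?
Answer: 421336517110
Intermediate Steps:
V = 2688 (V = 366 - 774*(370 - 373) = 366 - 774*(-3) = 366 + 2322 = 2688)
(V + 2431113)*(-1960173 + 2133293) - 1*3112010 = (2688 + 2431113)*(-1960173 + 2133293) - 1*3112010 = 2433801*173120 - 3112010 = 421339629120 - 3112010 = 421336517110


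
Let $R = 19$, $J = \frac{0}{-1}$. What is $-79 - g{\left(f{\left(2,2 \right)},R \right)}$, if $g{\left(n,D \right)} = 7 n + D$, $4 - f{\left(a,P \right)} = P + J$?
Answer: $-112$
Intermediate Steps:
$J = 0$ ($J = 0 \left(-1\right) = 0$)
$f{\left(a,P \right)} = 4 - P$ ($f{\left(a,P \right)} = 4 - \left(P + 0\right) = 4 - P$)
$g{\left(n,D \right)} = D + 7 n$
$-79 - g{\left(f{\left(2,2 \right)},R \right)} = -79 - \left(19 + 7 \left(4 - 2\right)\right) = -79 - \left(19 + 7 \cdot 2\right) = -79 - \left(19 + 14\right) = -79 - 33 = -112$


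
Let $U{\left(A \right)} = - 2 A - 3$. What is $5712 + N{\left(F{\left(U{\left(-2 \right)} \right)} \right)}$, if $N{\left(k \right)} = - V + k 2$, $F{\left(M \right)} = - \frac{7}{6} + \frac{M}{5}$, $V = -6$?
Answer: $\frac{85741}{15} \approx 5716.1$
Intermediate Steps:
$U{\left(A \right)} = -3 - 2 A$
$F{\left(M \right)} = - \frac{7}{6} + \frac{M}{5}$ ($F{\left(M \right)} = \left(-7\right) \frac{1}{6} + M \frac{1}{5} = - \frac{7}{6} + \frac{M}{5}$)
$N{\left(k \right)} = 6 + 2 k$ ($N{\left(k \right)} = \left(-1\right) \left(-6\right) + k 2 = 6 + 2 k$)
$5712 + N{\left(F{\left(U{\left(-2 \right)} \right)} \right)} = 5712 + \left(6 + 2 \left(- \frac{7}{6} + \frac{-3 - -4}{5}\right)\right) = 5712 + \left(6 + 2 \left(- \frac{7}{6} + \frac{-3 + 4}{5}\right)\right) = 5712 + \left(6 + 2 \left(- \frac{7}{6} + \frac{1}{5} \cdot 1\right)\right) = 5712 + \left(6 + 2 \left(- \frac{7}{6} + \frac{1}{5}\right)\right) = 5712 + \left(6 + 2 \left(- \frac{29}{30}\right)\right) = 5712 + \left(6 - \frac{29}{15}\right) = 5712 + \frac{61}{15} = \frac{85741}{15}$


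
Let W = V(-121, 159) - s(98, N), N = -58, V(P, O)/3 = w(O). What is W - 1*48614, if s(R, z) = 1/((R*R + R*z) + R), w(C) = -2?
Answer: -195355161/4018 ≈ -48620.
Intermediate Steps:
V(P, O) = -6 (V(P, O) = 3*(-2) = -6)
s(R, z) = 1/(R + R² + R*z) (s(R, z) = 1/((R² + R*z) + R) = 1/(R + R² + R*z))
W = -24109/4018 (W = -6 - 1/(98*(1 + 98 - 58)) = -6 - 1/(98*41) = -6 - 1*1/4018 = -6 - 1/4018 = -24109/4018 ≈ -6.0003)
W - 1*48614 = -24109/4018 - 1*48614 = -24109/4018 - 48614 = -195355161/4018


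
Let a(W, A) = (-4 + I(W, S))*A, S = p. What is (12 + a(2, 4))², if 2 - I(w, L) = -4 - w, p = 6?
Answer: 784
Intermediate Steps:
S = 6
I(w, L) = 6 + w (I(w, L) = 2 - (-4 - w) = 2 + (4 + w) = 6 + w)
a(W, A) = A*(2 + W) (a(W, A) = (-4 + (6 + W))*A = (2 + W)*A = A*(2 + W))
(12 + a(2, 4))² = (12 + 4*(2 + 2))² = (12 + 4*4)² = (12 + 16)² = 28² = 784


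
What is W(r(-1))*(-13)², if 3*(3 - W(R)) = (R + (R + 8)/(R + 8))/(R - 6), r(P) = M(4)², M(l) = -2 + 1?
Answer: 7943/15 ≈ 529.53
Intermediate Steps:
M(l) = -1
r(P) = 1 (r(P) = (-1)² = 1)
W(R) = 3 - (1 + R)/(3*(-6 + R)) (W(R) = 3 - (R + (R + 8)/(R + 8))/(3*(R - 6)) = 3 - (R + (8 + R)/(8 + R))/(3*(-6 + R)) = 3 - (R + 1)/(3*(-6 + R)) = 3 - (1 + R)/(3*(-6 + R)))
W(r(-1))*(-13)² = ((-55 + 8*1)/(3*(-6 + 1)))*(-13)² = ((⅓)*(-55 + 8)/(-5))*169 = ((⅓)*(-⅕)*(-47))*169 = (47/15)*169 = 7943/15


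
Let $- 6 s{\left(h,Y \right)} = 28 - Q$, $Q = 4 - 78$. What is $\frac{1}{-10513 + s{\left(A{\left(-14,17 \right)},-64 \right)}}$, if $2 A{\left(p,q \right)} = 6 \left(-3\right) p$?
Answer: $- \frac{1}{10530} \approx -9.4967 \cdot 10^{-5}$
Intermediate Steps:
$A{\left(p,q \right)} = - 9 p$ ($A{\left(p,q \right)} = \frac{6 \left(-3\right) p}{2} = \frac{\left(-18\right) p}{2} = - 9 p$)
$Q = -74$
$s{\left(h,Y \right)} = -17$ ($s{\left(h,Y \right)} = - \frac{28 - -74}{6} = - \frac{28 + 74}{6} = \left(- \frac{1}{6}\right) 102 = -17$)
$\frac{1}{-10513 + s{\left(A{\left(-14,17 \right)},-64 \right)}} = \frac{1}{-10513 - 17} = \frac{1}{-10530} = - \frac{1}{10530}$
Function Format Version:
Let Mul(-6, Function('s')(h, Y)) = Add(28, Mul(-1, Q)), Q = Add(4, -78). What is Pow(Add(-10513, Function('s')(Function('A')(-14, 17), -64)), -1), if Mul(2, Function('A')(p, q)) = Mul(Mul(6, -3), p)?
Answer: Rational(-1, 10530) ≈ -9.4967e-5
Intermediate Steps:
Function('A')(p, q) = Mul(-9, p) (Function('A')(p, q) = Mul(Rational(1, 2), Mul(Mul(6, -3), p)) = Mul(Rational(1, 2), Mul(-18, p)) = Mul(-9, p))
Q = -74
Function('s')(h, Y) = -17 (Function('s')(h, Y) = Mul(Rational(-1, 6), Add(28, Mul(-1, -74))) = Mul(Rational(-1, 6), Add(28, 74)) = Mul(Rational(-1, 6), 102) = -17)
Pow(Add(-10513, Function('s')(Function('A')(-14, 17), -64)), -1) = Pow(Add(-10513, -17), -1) = Pow(-10530, -1) = Rational(-1, 10530)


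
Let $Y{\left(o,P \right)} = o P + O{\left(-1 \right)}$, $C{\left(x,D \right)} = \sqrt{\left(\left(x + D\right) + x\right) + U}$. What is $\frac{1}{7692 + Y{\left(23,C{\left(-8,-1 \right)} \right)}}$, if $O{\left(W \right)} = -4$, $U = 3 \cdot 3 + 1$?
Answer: $\frac{7688}{59109047} - \frac{23 i \sqrt{7}}{59109047} \approx 0.00013006 - 1.0295 \cdot 10^{-6} i$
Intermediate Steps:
$U = 10$ ($U = 9 + 1 = 10$)
$C{\left(x,D \right)} = \sqrt{10 + D + 2 x}$ ($C{\left(x,D \right)} = \sqrt{\left(\left(x + D\right) + x\right) + 10} = \sqrt{\left(\left(D + x\right) + x\right) + 10} = \sqrt{\left(D + 2 x\right) + 10} = \sqrt{10 + D + 2 x}$)
$Y{\left(o,P \right)} = -4 + P o$ ($Y{\left(o,P \right)} = o P - 4 = P o - 4 = -4 + P o$)
$\frac{1}{7692 + Y{\left(23,C{\left(-8,-1 \right)} \right)}} = \frac{1}{7692 - \left(4 - \sqrt{10 - 1 + 2 \left(-8\right)} 23\right)} = \frac{1}{7692 - \left(4 - \sqrt{10 - 1 - 16} \cdot 23\right)} = \frac{1}{7692 - \left(4 - \sqrt{-7} \cdot 23\right)} = \frac{1}{7692 - \left(4 - i \sqrt{7} \cdot 23\right)} = \frac{1}{7692 - \left(4 - 23 i \sqrt{7}\right)} = \frac{1}{7688 + 23 i \sqrt{7}}$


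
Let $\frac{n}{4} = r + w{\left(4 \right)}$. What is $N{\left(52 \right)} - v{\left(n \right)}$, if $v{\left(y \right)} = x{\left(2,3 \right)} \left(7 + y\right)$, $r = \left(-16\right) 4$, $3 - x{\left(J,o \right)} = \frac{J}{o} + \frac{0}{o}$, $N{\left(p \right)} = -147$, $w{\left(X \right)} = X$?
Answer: $\frac{1190}{3} \approx 396.67$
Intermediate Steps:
$x{\left(J,o \right)} = 3 - \frac{J}{o}$ ($x{\left(J,o \right)} = 3 - \left(\frac{J}{o} + \frac{0}{o}\right) = 3 - \left(\frac{J}{o} + 0\right) = 3 - \frac{J}{o}$)
$r = -64$
$n = -240$ ($n = 4 \left(-64 + 4\right) = 4 \left(-60\right) = -240$)
$v{\left(y \right)} = \frac{49}{3} + \frac{7 y}{3}$ ($v{\left(y \right)} = \left(3 - \frac{2}{3}\right) \left(7 + y\right) = \frac{7 \left(7 + y\right)}{3} = \frac{49}{3} + \frac{7 y}{3}$)
$N{\left(52 \right)} - v{\left(n \right)} = -147 - \left(\frac{49}{3} + \frac{7}{3} \left(-240\right)\right) = -147 - \left(\frac{49}{3} - 560\right) = -147 - - \frac{1631}{3} = -147 + \frac{1631}{3} = \frac{1190}{3}$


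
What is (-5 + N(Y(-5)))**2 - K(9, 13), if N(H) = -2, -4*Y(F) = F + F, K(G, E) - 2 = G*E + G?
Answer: -79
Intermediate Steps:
K(G, E) = 2 + G + E*G (K(G, E) = 2 + (G*E + G) = 2 + (E*G + G) = 2 + (G + E*G) = 2 + G + E*G)
Y(F) = -F/2 (Y(F) = -(F + F)/4 = -F/2)
(-5 + N(Y(-5)))**2 - K(9, 13) = (-5 - 2)**2 - (2 + 9 + 13*9) = (-7)**2 - (2 + 9 + 117) = 49 - 1*128 = 49 - 128 = -79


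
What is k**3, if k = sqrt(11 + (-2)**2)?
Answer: 15*sqrt(15) ≈ 58.095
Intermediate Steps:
k = sqrt(15) (k = sqrt(11 + 4) = sqrt(15) ≈ 3.8730)
k**3 = (sqrt(15))**3 = 15*sqrt(15)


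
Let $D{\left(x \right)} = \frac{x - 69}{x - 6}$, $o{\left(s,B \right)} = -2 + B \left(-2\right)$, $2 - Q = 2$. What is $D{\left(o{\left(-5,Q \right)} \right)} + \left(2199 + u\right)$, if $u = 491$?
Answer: $\frac{21591}{8} \approx 2698.9$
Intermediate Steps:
$Q = 0$ ($Q = 2 - 2 = 0$)
$o{\left(s,B \right)} = -2 - 2 B$
$D{\left(x \right)} = \frac{-69 + x}{-6 + x}$
$D{\left(o{\left(-5,Q \right)} \right)} + \left(2199 + u\right) = \frac{-69 - 2}{-6 - 2} + \left(2199 + 491\right) = \frac{-69 + \left(-2 + 0\right)}{-6 + \left(-2 + 0\right)} + 2690 = \frac{-69 - 2}{-6 - 2} + 2690 = \frac{1}{-8} \left(-71\right) + 2690 = \left(- \frac{1}{8}\right) \left(-71\right) + 2690 = \frac{71}{8} + 2690 = \frac{21591}{8}$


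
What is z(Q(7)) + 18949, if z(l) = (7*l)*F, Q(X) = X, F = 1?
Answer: 18998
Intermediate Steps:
z(l) = 7*l (z(l) = (7*l)*1 = 7*l)
z(Q(7)) + 18949 = 7*7 + 18949 = 49 + 18949 = 18998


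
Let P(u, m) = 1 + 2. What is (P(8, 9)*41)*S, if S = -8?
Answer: -984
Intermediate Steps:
P(u, m) = 3
(P(8, 9)*41)*S = (3*41)*(-8) = 123*(-8) = -984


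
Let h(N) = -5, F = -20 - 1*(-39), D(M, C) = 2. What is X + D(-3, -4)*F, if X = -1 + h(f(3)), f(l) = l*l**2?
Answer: 32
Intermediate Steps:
F = 19 (F = -20 + 39 = 19)
f(l) = l**3
X = -6 (X = -1 - 5 = -6)
X + D(-3, -4)*F = -6 + 2*19 = -6 + 38 = 32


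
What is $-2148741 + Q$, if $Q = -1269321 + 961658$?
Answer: $-2456404$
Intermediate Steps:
$Q = -307663$
$-2148741 + Q = -2148741 - 307663 = -2456404$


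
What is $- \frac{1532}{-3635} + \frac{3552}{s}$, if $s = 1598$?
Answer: $\frac{7679828}{2904365} \approx 2.6442$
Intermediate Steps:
$- \frac{1532}{-3635} + \frac{3552}{s} = - \frac{1532}{-3635} + \frac{3552}{1598} = \left(-1532\right) \left(- \frac{1}{3635}\right) + 3552 \cdot \frac{1}{1598} = \frac{1532}{3635} + \frac{1776}{799} = \frac{7679828}{2904365}$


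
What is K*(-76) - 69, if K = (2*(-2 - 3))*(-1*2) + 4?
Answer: -1893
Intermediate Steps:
K = 24 (K = (2*(-5))*(-2) + 4 = -10*(-2) + 4 = 20 + 4 = 24)
K*(-76) - 69 = 24*(-76) - 69 = -1824 - 69 = -1893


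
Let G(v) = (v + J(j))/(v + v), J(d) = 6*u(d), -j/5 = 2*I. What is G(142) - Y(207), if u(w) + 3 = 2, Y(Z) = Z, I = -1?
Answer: -14663/71 ≈ -206.52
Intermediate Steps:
j = 10 (j = -10*(-1) = -5*(-2) = 10)
u(w) = -1 (u(w) = -3 + 2 = -1)
J(d) = -6 (J(d) = 6*(-1) = -6)
G(v) = (-6 + v)/(2*v) (G(v) = (v - 6)/(v + v) = (-6 + v)/((2*v)) = (-6 + v)*(1/(2*v)) = (-6 + v)/(2*v))
G(142) - Y(207) = (½)*(-6 + 142)/142 - 1*207 = (½)*(1/142)*136 - 207 = 34/71 - 207 = -14663/71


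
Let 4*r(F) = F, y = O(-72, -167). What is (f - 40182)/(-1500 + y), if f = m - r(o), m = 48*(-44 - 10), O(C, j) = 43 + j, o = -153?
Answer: 170943/6496 ≈ 26.315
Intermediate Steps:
y = -124 (y = 43 - 167 = -124)
r(F) = F/4
m = -2592 (m = 48*(-54) = -2592)
f = -10215/4 (f = -2592 - (-153)/4 = -2592 - 1*(-153/4) = -2592 + 153/4 = -10215/4 ≈ -2553.8)
(f - 40182)/(-1500 + y) = (-10215/4 - 40182)/(-1500 - 124) = -170943/4/(-1624) = -170943/4*(-1/1624) = 170943/6496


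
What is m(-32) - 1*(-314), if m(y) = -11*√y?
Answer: 314 - 44*I*√2 ≈ 314.0 - 62.225*I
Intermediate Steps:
m(-32) - 1*(-314) = -44*I*√2 - 1*(-314) = -44*I*√2 + 314 = 314 - 44*I*√2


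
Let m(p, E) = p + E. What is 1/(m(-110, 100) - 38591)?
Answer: -1/38601 ≈ -2.5906e-5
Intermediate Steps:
m(p, E) = E + p
1/(m(-110, 100) - 38591) = 1/((100 - 110) - 38591) = 1/(-10 - 38591) = 1/(-38601) = -1/38601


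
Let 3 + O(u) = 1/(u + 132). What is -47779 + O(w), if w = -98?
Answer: -1624587/34 ≈ -47782.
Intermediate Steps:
O(u) = -3 + 1/(132 + u) (O(u) = -3 + 1/(u + 132) = -3 + 1/(132 + u))
-47779 + O(w) = -47779 + (-395 - 3*(-98))/(132 - 98) = -47779 + (-395 + 294)/34 = -47779 + (1/34)*(-101) = -47779 - 101/34 = -1624587/34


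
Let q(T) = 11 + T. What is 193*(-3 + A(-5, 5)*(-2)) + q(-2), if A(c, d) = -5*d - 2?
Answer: 9852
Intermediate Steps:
A(c, d) = -2 - 5*d
193*(-3 + A(-5, 5)*(-2)) + q(-2) = 193*(-3 + (-2 - 5*5)*(-2)) + (11 - 2) = 193*(-3 + (-2 - 25)*(-2)) + 9 = 193*(-3 - 27*(-2)) + 9 = 193*(-3 + 54) + 9 = 193*51 + 9 = 9843 + 9 = 9852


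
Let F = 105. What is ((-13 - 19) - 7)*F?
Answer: -4095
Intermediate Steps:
((-13 - 19) - 7)*F = ((-13 - 19) - 7)*105 = (-32 - 7)*105 = -39*105 = -4095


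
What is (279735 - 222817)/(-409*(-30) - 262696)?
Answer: -28459/125213 ≈ -0.22728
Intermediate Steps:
(279735 - 222817)/(-409*(-30) - 262696) = 56918/(12270 - 262696) = 56918/(-250426) = 56918*(-1/250426) = -28459/125213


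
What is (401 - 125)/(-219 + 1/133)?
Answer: -18354/14563 ≈ -1.2603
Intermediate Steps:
(401 - 125)/(-219 + 1/133) = 276/(-219 + 1/133) = 276/(-29126/133) = 276*(-133/29126) = -18354/14563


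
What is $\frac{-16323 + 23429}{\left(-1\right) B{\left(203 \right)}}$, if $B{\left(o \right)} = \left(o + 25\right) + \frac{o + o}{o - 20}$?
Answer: $- \frac{59109}{1915} \approx -30.866$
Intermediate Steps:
$B{\left(o \right)} = 25 + o + \frac{2 o}{-20 + o}$ ($B{\left(o \right)} = \left(25 + o\right) + \frac{2 o}{-20 + o} = 25 + o + \frac{2 o}{-20 + o}$)
$\frac{-16323 + 23429}{\left(-1\right) B{\left(203 \right)}} = \frac{-16323 + 23429}{\left(-1\right) \frac{-500 + 203^{2} + 7 \cdot 203}{-20 + 203}} = \frac{7106}{\left(-1\right) \frac{-500 + 41209 + 1421}{183}} = \frac{7106}{\left(-1\right) \frac{1}{183} \cdot 42130} = \frac{7106}{\left(-1\right) \frac{42130}{183}} = \frac{7106}{- \frac{42130}{183}} = 7106 \left(- \frac{183}{42130}\right) = - \frac{59109}{1915}$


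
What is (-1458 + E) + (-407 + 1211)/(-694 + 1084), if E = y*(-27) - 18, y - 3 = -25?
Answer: -57196/65 ≈ -879.94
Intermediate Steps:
y = -22 (y = 3 - 25 = -22)
E = 576 (E = -22*(-27) - 18 = 594 - 18 = 576)
(-1458 + E) + (-407 + 1211)/(-694 + 1084) = (-1458 + 576) + (-407 + 1211)/(-694 + 1084) = -882 + 804/390 = -882 + 804*(1/390) = -882 + 134/65 = -57196/65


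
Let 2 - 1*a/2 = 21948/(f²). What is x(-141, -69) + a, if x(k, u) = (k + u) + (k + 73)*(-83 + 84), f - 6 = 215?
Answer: -13426330/48841 ≈ -274.90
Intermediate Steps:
f = 221 (f = 6 + 215 = 221)
x(k, u) = 73 + u + 2*k (x(k, u) = (k + u) + (73 + k)*1 = (k + u) + (73 + k) = 73 + u + 2*k)
a = 151468/48841 (a = 4 - 43896/(221²) = 4 - 43896/48841 = 151468/48841 ≈ 3.1012)
x(-141, -69) + a = (73 - 69 + 2*(-141)) + 151468/48841 = (73 - 69 - 282) + 151468/48841 = -278 + 151468/48841 = -13426330/48841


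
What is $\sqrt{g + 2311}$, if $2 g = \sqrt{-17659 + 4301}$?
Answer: $\frac{\sqrt{9244 + 2 i \sqrt{13358}}}{2} \approx 48.077 + 0.601 i$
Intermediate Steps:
$g = \frac{i \sqrt{13358}}{2}$ ($g = \frac{\sqrt{-17659 + 4301}}{2} = \frac{\sqrt{-13358}}{2} = \frac{i \sqrt{13358}}{2} \approx 57.788 i$)
$\sqrt{g + 2311} = \sqrt{\frac{i \sqrt{13358}}{2} + 2311} = \sqrt{2311 + \frac{i \sqrt{13358}}{2}}$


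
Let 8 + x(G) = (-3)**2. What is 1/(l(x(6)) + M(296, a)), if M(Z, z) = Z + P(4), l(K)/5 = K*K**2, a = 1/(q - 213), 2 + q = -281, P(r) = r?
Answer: 1/305 ≈ 0.0032787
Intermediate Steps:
x(G) = 1 (x(G) = -8 + (-3)**2 = -8 + 9 = 1)
q = -283 (q = -2 - 281 = -283)
a = -1/496 (a = 1/(-283 - 213) = 1/(-496) = -1/496 ≈ -0.0020161)
l(K) = 5*K**3 (l(K) = 5*(K*K**2) = 5*K**3)
M(Z, z) = 4 + Z (M(Z, z) = Z + 4 = 4 + Z)
1/(l(x(6)) + M(296, a)) = 1/(5*1**3 + (4 + 296)) = 1/(5*1 + 300) = 1/(5 + 300) = 1/305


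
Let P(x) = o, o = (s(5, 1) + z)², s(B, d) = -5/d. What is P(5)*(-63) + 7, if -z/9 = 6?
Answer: -219296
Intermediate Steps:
z = -54 (z = -9*6 = -54)
o = 3481 (o = (-5/1 - 54)² = (-5*1 - 54)² = (-5 - 54)² = (-59)² = 3481)
P(x) = 3481
P(5)*(-63) + 7 = 3481*(-63) + 7 = -219303 + 7 = -219296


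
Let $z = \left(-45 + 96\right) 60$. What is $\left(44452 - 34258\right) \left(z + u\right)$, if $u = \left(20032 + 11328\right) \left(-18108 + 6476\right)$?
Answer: $-3718531233240$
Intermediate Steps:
$u = -364779520$ ($u = 31360 \left(-11632\right) = -364779520$)
$z = 3060$ ($z = 51 \cdot 60 = 3060$)
$\left(44452 - 34258\right) \left(z + u\right) = \left(44452 - 34258\right) \left(3060 - 364779520\right) = 10194 \left(-364776460\right) = -3718531233240$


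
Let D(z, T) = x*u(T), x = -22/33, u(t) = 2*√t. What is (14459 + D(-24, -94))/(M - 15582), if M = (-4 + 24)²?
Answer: -14459/15182 + 2*I*√94/22773 ≈ -0.95238 + 0.00085148*I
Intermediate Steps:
x = -⅔ (x = -22*1/33 = -⅔ ≈ -0.66667)
M = 400 (M = 20² = 400)
D(z, T) = -4*√T/3
(14459 + D(-24, -94))/(M - 15582) = (14459 - 4*I*√94/3)/(400 - 15582) = (14459 - 4*I*√94/3)/(-15182) = (14459 - 4*I*√94/3)*(-1/15182) = -14459/15182 + 2*I*√94/22773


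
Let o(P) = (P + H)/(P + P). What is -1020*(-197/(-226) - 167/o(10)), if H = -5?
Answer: 76893210/113 ≈ 6.8047e+5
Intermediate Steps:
o(P) = (-5 + P)/(2*P) (o(P) = (P - 5)/(P + P) = (-5 + P)/((2*P)) = (-5 + P)*(1/(2*P)) = (-5 + P)/(2*P))
-1020*(-197/(-226) - 167/o(10)) = -1020*(-197/(-226) - 167*20/(-5 + 10)) = -1020*(-197*(-1/226) - 167/((1/2)*(1/10)*5)) = -1020*(197/226 - 167/1/4) = -1020*(197/226 - 167*4) = -1020*(197/226 - 668) = -1020*(-150771/226) = 76893210/113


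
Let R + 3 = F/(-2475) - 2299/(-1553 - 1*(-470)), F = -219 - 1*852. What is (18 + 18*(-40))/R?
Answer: 11003850/6967 ≈ 1579.4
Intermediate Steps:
F = -1071 (F = -219 - 852 = -1071)
R = -6967/15675 (R = -3 + (-1071/(-2475) - 2299/(-1553 - 1*(-470))) = -3 + (-1071*(-1/2475) - 2299/(-1553 + 470)) = -3 + (119/275 - 2299/(-1083)) = -3 + (119/275 - 2299*(-1/1083)) = -3 + (119/275 + 121/57) = -3 + 40058/15675 = -6967/15675 ≈ -0.44447)
(18 + 18*(-40))/R = (18 + 18*(-40))/(-6967/15675) = (18 - 720)*(-15675/6967) = -702*(-15675/6967) = 11003850/6967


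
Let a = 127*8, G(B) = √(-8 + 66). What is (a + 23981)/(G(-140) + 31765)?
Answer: 794029705/1009015167 - 24997*√58/1009015167 ≈ 0.78675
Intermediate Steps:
G(B) = √58
a = 1016
(a + 23981)/(G(-140) + 31765) = (1016 + 23981)/(√58 + 31765) = 24997/(31765 + √58)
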